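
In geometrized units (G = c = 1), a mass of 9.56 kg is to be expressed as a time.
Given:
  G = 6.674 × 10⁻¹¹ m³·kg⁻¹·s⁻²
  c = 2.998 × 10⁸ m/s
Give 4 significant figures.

2.368 × 10⁻³⁵ s

Mass → time via G/c³.
9.56 kg × (G/c³) = 2.368 × 10⁻³⁵ s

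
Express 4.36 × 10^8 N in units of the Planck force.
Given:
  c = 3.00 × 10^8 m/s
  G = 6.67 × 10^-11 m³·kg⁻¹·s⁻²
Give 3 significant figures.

Planck force: F_P = c⁴/G = 1.21 × 10^44 N.
4.36 × 10^8 / 1.21 × 10^44 = 3.59 × 10^-36

3.59 × 10^-36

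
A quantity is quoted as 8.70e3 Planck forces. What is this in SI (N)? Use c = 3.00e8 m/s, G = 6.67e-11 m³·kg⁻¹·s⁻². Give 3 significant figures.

One Planck force: F_P = c⁴/G = 1.21e44 N.
8.70e3 × 1.21e44 N = 1.06e48 N

1.06e48 N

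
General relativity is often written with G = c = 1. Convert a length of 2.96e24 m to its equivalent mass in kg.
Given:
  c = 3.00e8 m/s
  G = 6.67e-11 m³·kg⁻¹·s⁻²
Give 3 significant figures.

Length → mass via c²/G.
2.96e24 m × (c²/G) = 3.99e51 kg

3.99e51 kg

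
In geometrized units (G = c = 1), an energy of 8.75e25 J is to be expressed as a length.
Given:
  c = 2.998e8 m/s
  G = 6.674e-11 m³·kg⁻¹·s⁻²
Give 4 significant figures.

Energy → length via G/c⁴.
8.75e25 J × (G/c⁴) = 7.229e-19 m

7.229e-19 m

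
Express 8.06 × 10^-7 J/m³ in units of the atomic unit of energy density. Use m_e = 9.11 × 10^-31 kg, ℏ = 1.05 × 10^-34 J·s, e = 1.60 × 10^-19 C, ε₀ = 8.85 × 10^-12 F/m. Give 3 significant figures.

atomic unit of energy density: u_au = E_h/a₀³ = m_e⁴e¹⁰/((4πε₀)⁵ℏ⁸) = 3.01 × 10^13 J/m³.
8.06 × 10^-7 / 3.01 × 10^13 = 2.68 × 10^-20

2.68 × 10^-20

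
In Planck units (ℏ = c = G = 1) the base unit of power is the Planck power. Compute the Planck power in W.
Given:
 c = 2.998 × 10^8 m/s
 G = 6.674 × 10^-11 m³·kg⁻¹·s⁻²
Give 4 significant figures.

P_P = c⁵/G
  = 2.422 × 10^42 / 6.674 × 10^-11
  = 3.629 × 10^52 W

3.629 × 10^52 W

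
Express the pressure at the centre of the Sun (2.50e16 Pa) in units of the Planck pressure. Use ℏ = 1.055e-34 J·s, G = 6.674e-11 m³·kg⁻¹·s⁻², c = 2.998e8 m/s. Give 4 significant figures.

Planck pressure: p_P = c⁷/(ℏG²) = 4.632e113 Pa.
2.50e16 / 4.632e113 = 5.397e-98

5.397e-98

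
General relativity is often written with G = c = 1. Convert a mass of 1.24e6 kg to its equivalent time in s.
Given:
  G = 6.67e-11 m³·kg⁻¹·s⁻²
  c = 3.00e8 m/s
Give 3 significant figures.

Mass → time via G/c³.
1.24e6 kg × (G/c³) = 3.06e-30 s

3.06e-30 s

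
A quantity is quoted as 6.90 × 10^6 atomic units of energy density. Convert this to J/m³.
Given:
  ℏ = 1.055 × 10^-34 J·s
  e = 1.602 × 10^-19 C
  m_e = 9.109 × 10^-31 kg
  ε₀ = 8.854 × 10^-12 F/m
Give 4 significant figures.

One atomic unit of energy density: u_au = E_h/a₀³ = m_e⁴e¹⁰/((4πε₀)⁵ℏ⁸) = 2.929 × 10^13 J/m³.
6.90 × 10^6 × 2.929 × 10^13 J/m³ = 2.021 × 10^20 J/m³

2.021 × 10^20 J/m³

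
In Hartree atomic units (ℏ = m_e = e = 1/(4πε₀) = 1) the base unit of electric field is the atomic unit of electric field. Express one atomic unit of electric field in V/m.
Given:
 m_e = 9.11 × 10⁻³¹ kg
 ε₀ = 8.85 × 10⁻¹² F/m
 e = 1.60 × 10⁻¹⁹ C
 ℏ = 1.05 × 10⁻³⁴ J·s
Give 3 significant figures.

E_au = E_h/(e a₀) = m_e²e⁵/((4πε₀)³ℏ⁴)
E_h = 4.38 × 10⁻¹⁸ J
a₀ = 5.26 × 10⁻¹¹ m
E_h/(e·a₀) = 5.20 × 10¹¹ V/m

5.20 × 10¹¹ V/m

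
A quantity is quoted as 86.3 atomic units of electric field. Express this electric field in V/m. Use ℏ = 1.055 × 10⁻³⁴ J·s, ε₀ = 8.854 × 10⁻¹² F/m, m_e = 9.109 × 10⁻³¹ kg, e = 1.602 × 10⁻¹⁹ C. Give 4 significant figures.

One atomic unit of electric field: E_au = E_h/(e a₀) = m_e²e⁵/((4πε₀)³ℏ⁴) = 5.131 × 10¹¹ V/m.
86.3 × 5.131 × 10¹¹ V/m = 4.428 × 10¹³ V/m

4.428 × 10¹³ V/m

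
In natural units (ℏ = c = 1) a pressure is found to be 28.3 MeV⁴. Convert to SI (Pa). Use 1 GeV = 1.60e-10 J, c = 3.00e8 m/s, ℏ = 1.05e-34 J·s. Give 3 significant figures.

5.93e26 Pa

Pressure is [E]/[L]³ = [E]⁴/(ℏc)³.
1 GeV⁴ → 1/(ℏc)³ × (1 GeV in J)⁴ = 2.10e37 Pa.
Convert the energy scale: 28.3 MeV⁴ = 2.83e-11 GeV⁴.
Result: 2.83e-11 × 2.10e37 = 5.93e26 Pa.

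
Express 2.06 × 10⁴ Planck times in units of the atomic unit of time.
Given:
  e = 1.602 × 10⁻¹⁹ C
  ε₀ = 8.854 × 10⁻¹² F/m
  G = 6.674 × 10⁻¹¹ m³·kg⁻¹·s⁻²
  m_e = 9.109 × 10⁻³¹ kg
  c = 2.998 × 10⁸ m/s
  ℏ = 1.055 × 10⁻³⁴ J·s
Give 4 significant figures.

4.584 × 10⁻²³

Planck time: t_P = √(ℏG/c⁵) = 5.392 × 10⁻⁴⁴ s
atomic unit of time: τ_au = (4πε₀)²ℏ³/(m_e e⁴) = 2.423 × 10⁻¹⁷ s
2.06 × 10⁴ × 5.392 × 10⁻⁴⁴ / 2.423 × 10⁻¹⁷ = 4.584 × 10⁻²³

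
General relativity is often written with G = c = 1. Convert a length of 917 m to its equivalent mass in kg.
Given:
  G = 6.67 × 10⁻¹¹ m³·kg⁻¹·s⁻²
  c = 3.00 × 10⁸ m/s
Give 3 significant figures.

1.24 × 10³⁰ kg

Length → mass via c²/G.
917 m × (c²/G) = 1.24 × 10³⁰ kg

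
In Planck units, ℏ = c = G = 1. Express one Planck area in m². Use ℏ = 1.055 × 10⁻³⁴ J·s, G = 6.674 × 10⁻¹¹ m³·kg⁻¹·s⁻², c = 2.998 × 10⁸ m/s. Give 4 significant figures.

Dimensional analysis gives A_P = ℏG/c³.
  = 7.041 × 10⁻⁴⁵ / 2.695 × 10²⁵
  = 2.613 × 10⁻⁷⁰ m²

2.613 × 10⁻⁷⁰ m²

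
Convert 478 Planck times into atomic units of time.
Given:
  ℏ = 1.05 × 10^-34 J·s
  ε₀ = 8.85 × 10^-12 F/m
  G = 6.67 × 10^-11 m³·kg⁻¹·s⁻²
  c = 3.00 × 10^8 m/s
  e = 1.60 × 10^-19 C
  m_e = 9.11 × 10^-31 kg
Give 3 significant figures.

1.07 × 10^-24

Planck time: t_P = √(ℏG/c⁵) = 5.37 × 10^-44 s
atomic unit of time: τ_au = (4πε₀)²ℏ³/(m_e e⁴) = 2.40 × 10^-17 s
478 × 5.37 × 10^-44 / 2.40 × 10^-17 = 1.07 × 10^-24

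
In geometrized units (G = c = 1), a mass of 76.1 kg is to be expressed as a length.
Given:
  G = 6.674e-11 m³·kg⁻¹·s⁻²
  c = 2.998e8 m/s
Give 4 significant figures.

5.651e-26 m

In G = c = 1 units mass has dimensions of length; the conversion factor is G/c².
76.1 kg × (G/c²) = 5.651e-26 m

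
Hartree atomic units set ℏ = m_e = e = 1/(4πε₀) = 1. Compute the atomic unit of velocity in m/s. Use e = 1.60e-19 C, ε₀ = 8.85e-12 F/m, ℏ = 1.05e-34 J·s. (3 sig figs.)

Dimensional analysis gives v_au = e²/(4πε₀ℏ).
  = 2.56e-38 / 1.17e-44
  = 2.19e6 m/s

2.19e6 m/s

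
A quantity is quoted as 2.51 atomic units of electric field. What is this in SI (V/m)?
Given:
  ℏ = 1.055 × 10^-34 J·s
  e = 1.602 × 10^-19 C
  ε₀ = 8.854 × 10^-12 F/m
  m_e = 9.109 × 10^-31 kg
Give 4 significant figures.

One atomic unit of electric field: E_au = E_h/(e a₀) = m_e²e⁵/((4πε₀)³ℏ⁴) = 5.131 × 10^11 V/m.
2.51 × 5.131 × 10^11 V/m = 1.288 × 10^12 V/m

1.288 × 10^12 V/m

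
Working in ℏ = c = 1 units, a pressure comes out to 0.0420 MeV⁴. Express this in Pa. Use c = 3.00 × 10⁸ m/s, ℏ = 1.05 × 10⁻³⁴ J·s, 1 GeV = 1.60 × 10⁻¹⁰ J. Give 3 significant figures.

8.81 × 10²³ Pa

Pressure is [E]/[L]³ = [E]⁴/(ℏc)³.
1 GeV⁴ → 1/(ℏc)³ × (1 GeV in J)⁴ = 2.10 × 10³⁷ Pa.
Convert the energy scale: 0.0420 MeV⁴ = 4.20 × 10⁻¹⁴ GeV⁴.
Result: 4.20 × 10⁻¹⁴ × 2.10 × 10³⁷ = 8.81 × 10²³ Pa.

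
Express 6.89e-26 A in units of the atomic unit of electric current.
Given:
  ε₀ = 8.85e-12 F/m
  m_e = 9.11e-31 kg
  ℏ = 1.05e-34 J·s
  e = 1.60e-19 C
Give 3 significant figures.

1.03e-23

atomic unit of electric current: I_au = e E_h/ℏ = m_e e⁵/((4πε₀)²ℏ³) = 6.67e-3 A.
6.89e-26 / 6.67e-3 = 1.03e-23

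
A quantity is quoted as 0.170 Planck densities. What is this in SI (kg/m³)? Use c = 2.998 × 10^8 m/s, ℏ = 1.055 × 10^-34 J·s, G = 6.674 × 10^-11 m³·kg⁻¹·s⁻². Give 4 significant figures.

One Planck density: ρ_P = c⁵/(ℏG²) = 5.154 × 10^96 kg/m³.
0.170 × 5.154 × 10^96 kg/m³ = 8.762 × 10^95 kg/m³

8.762 × 10^95 kg/m³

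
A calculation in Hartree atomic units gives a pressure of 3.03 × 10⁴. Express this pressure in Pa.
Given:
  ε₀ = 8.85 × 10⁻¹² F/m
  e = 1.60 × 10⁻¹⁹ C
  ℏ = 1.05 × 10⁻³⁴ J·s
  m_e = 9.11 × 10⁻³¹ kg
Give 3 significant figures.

9.13 × 10¹⁷ Pa

One atomic unit of pressure: P_au = E_h/a₀³ = m_e⁴e¹⁰/((4πε₀)⁵ℏ⁸) = 3.01 × 10¹³ Pa.
3.03 × 10⁴ × 3.01 × 10¹³ Pa = 9.13 × 10¹⁷ Pa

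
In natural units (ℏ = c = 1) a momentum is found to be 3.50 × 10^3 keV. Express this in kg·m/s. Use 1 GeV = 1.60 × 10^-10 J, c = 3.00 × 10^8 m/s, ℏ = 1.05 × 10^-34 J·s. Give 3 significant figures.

Momentum is [E]/c; divide by c.
1 GeV → 1/c × (1 GeV in J) = 5.33 × 10^-19 kg·m/s.
Convert the energy scale: 3.50 × 10^3 keV = 3.50 × 10^-3 GeV.
Result: 3.50 × 10^-3 × 5.33 × 10^-19 = 1.87 × 10^-21 kg·m/s.

1.87 × 10^-21 kg·m/s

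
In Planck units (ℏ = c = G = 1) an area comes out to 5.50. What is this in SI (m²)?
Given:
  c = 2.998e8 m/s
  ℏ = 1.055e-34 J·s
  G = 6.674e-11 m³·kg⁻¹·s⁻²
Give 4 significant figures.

1.437e-69 m²

One Planck area: A_P = ℏG/c³ = 2.613e-70 m².
5.50 × 2.613e-70 m² = 1.437e-69 m²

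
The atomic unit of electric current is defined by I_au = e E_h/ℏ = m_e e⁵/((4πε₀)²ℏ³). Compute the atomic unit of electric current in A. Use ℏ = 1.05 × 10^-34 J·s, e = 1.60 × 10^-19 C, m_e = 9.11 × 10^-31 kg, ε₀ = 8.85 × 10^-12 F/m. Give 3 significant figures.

I_au = e E_h/ℏ = m_e e⁵/((4πε₀)²ℏ³)
E_h = 4.38 × 10^-18 J
e·E_h/ℏ = 6.67 × 10^-3 A

6.67 × 10^-3 A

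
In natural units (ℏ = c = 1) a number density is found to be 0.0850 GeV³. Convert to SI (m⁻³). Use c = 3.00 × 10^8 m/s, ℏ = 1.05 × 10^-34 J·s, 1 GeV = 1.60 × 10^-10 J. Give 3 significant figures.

1.11 × 10^46 m⁻³

Number density is [L]⁻³ = [E]³/(ℏc)³.
1 GeV³ → 1/(ℏc)³ × (1 GeV in J)³ = 1.31 × 10^47 m⁻³.
Result: 0.0850 × 1.31 × 10^47 = 1.11 × 10^46 m⁻³.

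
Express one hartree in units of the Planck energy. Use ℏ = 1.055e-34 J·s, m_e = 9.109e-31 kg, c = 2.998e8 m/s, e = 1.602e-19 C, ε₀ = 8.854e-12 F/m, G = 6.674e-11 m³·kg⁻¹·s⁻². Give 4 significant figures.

hartree: E_h = m_e e⁴/(4πε₀ℏ)² = 4.354e-18 J
Planck energy: E_P = √(ℏc⁵/G) = 1.957e9 J
ratio = 4.354e-18 / 1.957e9 = 2.225e-27

2.225e-27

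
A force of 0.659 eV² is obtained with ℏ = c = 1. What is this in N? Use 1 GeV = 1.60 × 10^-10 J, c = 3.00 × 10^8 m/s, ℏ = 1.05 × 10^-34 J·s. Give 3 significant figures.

Force is [E]/[L] = [E]²/(ℏc); restore (ℏc)⁻¹.
1 GeV² → 1/(ℏc) × (1 GeV in J)² = 8.13 × 10^5 N.
Convert the energy scale: 0.659 eV² = 6.59 × 10^-19 GeV².
Result: 6.59 × 10^-19 × 8.13 × 10^5 = 5.36 × 10^-13 N.

5.36 × 10^-13 N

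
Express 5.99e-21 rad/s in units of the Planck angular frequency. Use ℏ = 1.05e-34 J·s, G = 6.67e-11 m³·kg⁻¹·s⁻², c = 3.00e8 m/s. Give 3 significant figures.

3.22e-64

Planck angular frequency: ω_P = √(c⁵/(ℏG)) = 1.86e43 rad/s.
5.99e-21 / 1.86e43 = 3.22e-64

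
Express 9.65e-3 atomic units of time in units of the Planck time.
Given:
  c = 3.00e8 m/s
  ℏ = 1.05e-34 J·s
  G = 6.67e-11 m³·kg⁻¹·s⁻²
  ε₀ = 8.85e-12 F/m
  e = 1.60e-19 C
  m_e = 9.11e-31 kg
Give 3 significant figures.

4.31e24

atomic unit of time: τ_au = (4πε₀)²ℏ³/(m_e e⁴) = 2.40e-17 s
Planck time: t_P = √(ℏG/c⁵) = 5.37e-44 s
9.65e-3 × 2.40e-17 / 5.37e-44 = 4.31e24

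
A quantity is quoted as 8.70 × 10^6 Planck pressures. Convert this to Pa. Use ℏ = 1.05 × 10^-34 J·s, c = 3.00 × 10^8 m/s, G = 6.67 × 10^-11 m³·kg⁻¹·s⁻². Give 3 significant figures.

4.07 × 10^120 Pa

One Planck pressure: p_P = c⁷/(ℏG²) = 4.68 × 10^113 Pa.
8.70 × 10^6 × 4.68 × 10^113 Pa = 4.07 × 10^120 Pa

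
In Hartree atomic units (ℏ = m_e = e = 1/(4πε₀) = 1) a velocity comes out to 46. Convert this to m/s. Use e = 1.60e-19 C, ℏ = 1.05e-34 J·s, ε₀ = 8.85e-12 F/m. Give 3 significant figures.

One atomic unit of velocity: v_au = e²/(4πε₀ℏ) = 2.19e6 m/s.
46 × 2.19e6 m/s = 1.01e8 m/s

1.01e8 m/s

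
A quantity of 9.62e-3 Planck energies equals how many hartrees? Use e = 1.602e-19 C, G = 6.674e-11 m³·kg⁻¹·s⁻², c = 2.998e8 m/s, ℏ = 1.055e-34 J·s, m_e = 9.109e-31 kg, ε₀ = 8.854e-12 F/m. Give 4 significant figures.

Planck energy: E_P = √(ℏc⁵/G) = 1.957e9 J
hartree: E_h = m_e e⁴/(4πε₀ℏ)² = 4.354e-18 J
9.62e-3 × 1.957e9 / 4.354e-18 = 4.323e24

4.323e24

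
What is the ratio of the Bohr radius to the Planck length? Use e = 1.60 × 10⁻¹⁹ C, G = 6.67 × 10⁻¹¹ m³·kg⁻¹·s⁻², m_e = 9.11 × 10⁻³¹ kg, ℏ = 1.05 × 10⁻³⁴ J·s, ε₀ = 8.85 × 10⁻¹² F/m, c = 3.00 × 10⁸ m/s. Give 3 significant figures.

Bohr radius: a₀ = 4πε₀ℏ²/(m_e e²) = 5.26 × 10⁻¹¹ m
Planck length: ℓ_P = √(ℏG/c³) = 1.61 × 10⁻³⁵ m
ratio = 5.26 × 10⁻¹¹ / 1.61 × 10⁻³⁵ = 3.26 × 10²⁴

3.26 × 10²⁴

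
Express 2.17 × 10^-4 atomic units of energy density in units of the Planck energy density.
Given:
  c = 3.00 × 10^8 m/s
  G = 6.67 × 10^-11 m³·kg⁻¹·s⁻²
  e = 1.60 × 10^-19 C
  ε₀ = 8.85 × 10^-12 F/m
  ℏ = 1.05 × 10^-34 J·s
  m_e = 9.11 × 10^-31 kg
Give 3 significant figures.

atomic unit of energy density: u_au = E_h/a₀³ = m_e⁴e¹⁰/((4πε₀)⁵ℏ⁸) = 3.01 × 10^13 J/m³
Planck energy density: u_P = c⁷/(ℏG²) = 4.68 × 10^113 J/m³
2.17 × 10^-4 × 3.01 × 10^13 / 4.68 × 10^113 = 1.40 × 10^-104

1.40 × 10^-104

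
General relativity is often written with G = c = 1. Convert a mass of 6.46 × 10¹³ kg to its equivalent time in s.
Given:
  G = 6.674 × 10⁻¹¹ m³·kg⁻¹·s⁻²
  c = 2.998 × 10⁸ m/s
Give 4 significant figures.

1.600 × 10⁻²² s

Mass → time via G/c³.
6.46 × 10¹³ kg × (G/c³) = 1.600 × 10⁻²² s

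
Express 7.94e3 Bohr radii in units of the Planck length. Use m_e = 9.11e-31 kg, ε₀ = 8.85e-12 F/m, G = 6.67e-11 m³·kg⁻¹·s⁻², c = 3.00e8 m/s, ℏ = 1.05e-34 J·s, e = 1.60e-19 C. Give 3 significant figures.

Bohr radius: a₀ = 4πε₀ℏ²/(m_e e²) = 5.26e-11 m
Planck length: ℓ_P = √(ℏG/c³) = 1.61e-35 m
7.94e3 × 5.26e-11 / 1.61e-35 = 2.59e28

2.59e28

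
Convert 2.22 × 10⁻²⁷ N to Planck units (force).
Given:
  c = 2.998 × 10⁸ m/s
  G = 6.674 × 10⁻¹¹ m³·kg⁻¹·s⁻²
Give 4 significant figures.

Planck force: F_P = c⁴/G = 1.210 × 10⁴⁴ N.
2.22 × 10⁻²⁷ / 1.210 × 10⁴⁴ = 1.834 × 10⁻⁷¹

1.834 × 10⁻⁷¹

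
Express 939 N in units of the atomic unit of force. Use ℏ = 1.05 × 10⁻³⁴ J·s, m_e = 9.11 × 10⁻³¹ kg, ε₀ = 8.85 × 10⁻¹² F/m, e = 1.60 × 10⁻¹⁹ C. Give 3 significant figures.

1.13 × 10¹⁰

atomic unit of force: F_au = E_h/a₀ = m_e²e⁶/((4πε₀)³ℏ⁴) = 8.33 × 10⁻⁸ N.
939 / 8.33 × 10⁻⁸ = 1.13 × 10¹⁰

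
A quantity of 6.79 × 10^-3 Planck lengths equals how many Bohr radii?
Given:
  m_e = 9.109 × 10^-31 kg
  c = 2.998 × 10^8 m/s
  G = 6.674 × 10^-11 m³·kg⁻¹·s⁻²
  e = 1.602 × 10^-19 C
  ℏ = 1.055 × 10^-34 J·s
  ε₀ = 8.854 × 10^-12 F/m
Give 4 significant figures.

Planck length: ℓ_P = √(ℏG/c³) = 1.616 × 10^-35 m
Bohr radius: a₀ = 4πε₀ℏ²/(m_e e²) = 5.297 × 10^-11 m
6.79 × 10^-3 × 1.616 × 10^-35 / 5.297 × 10^-11 = 2.072 × 10^-27

2.072 × 10^-27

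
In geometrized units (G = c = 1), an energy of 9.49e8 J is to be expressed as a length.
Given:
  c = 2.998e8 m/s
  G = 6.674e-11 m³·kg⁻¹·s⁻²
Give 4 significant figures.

7.840e-36 m

Energy → length via G/c⁴.
9.49e8 J × (G/c⁴) = 7.840e-36 m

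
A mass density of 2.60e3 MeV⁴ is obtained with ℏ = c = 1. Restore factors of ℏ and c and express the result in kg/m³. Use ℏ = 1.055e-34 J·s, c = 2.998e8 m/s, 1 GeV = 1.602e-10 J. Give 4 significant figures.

6.022e11 kg/m³

Mass density is [E]/(c²[L]³) = [E]⁴/(ℏ³c⁵).
1 GeV⁴ → 1/(ℏ³c⁵) × (1 GeV in J)⁴ = 2.316e20 kg/m³.
Convert the energy scale: 2.60e3 MeV⁴ = 2.60e-9 GeV⁴.
Result: 2.60e-9 × 2.316e20 = 6.022e11 kg/m³.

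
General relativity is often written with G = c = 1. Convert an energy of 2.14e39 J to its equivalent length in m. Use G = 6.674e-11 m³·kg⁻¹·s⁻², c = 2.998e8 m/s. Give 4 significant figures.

1.768e-5 m

Energy → length via G/c⁴.
2.14e39 J × (G/c⁴) = 1.768e-5 m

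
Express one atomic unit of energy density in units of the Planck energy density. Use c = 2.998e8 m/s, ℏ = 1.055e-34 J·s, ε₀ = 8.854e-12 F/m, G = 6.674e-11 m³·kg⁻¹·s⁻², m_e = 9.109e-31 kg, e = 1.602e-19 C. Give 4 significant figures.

atomic unit of energy density: u_au = E_h/a₀³ = m_e⁴e¹⁰/((4πε₀)⁵ℏ⁸) = 2.929e13 J/m³
Planck energy density: u_P = c⁷/(ℏG²) = 4.632e113 J/m³
ratio = 2.929e13 / 4.632e113 = 6.323e-101

6.323e-101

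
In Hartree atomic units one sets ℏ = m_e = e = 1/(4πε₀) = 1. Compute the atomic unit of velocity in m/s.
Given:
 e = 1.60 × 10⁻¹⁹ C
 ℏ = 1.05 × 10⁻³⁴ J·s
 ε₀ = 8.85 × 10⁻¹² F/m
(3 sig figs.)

2.19 × 10⁶ m/s

v_au = e²/(4πε₀ℏ)
  = 2.56 × 10⁻³⁸ / 1.17 × 10⁻⁴⁴
  = 2.19 × 10⁶ m/s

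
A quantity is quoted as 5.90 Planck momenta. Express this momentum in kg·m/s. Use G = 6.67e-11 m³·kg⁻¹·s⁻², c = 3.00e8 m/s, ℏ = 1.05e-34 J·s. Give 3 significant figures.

One Planck momentum: p_P = √(ℏc³/G) = 6.52 kg·m/s.
5.90 × 6.52 kg·m/s = 38.5 kg·m/s

38.5 kg·m/s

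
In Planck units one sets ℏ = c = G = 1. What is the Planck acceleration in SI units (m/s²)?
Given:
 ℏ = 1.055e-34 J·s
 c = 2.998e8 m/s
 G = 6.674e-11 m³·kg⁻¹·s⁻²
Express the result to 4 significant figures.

a_P = √(c⁷/(ℏG))
  = √(3.092e103)
  = 5.560e51 m/s²

5.560e51 m/s²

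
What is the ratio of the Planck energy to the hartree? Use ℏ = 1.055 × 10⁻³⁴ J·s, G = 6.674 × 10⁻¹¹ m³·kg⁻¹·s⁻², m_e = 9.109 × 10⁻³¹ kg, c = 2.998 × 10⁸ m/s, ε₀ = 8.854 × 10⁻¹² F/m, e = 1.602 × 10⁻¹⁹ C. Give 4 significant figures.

4.494 × 10²⁶

Planck energy: E_P = √(ℏc⁵/G) = 1.957 × 10⁹ J
hartree: E_h = m_e e⁴/(4πε₀ℏ)² = 4.354 × 10⁻¹⁸ J
ratio = 1.957 × 10⁹ / 4.354 × 10⁻¹⁸ = 4.494 × 10²⁶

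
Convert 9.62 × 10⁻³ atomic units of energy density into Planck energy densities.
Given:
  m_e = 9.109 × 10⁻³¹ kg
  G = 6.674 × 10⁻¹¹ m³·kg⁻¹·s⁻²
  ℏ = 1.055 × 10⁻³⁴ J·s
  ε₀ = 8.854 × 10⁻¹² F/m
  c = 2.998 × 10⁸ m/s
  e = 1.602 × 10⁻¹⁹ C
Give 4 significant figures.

6.083 × 10⁻¹⁰³

atomic unit of energy density: u_au = E_h/a₀³ = m_e⁴e¹⁰/((4πε₀)⁵ℏ⁸) = 2.929 × 10¹³ J/m³
Planck energy density: u_P = c⁷/(ℏG²) = 4.632 × 10¹¹³ J/m³
9.62 × 10⁻³ × 2.929 × 10¹³ / 4.632 × 10¹¹³ = 6.083 × 10⁻¹⁰³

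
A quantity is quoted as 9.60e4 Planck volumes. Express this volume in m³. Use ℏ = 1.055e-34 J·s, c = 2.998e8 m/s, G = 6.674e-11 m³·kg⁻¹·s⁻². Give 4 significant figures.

One Planck volume: V_P = (ℏG/c³)^(3/2) = 4.224e-105 m³.
9.60e4 × 4.224e-105 m³ = 4.055e-100 m³

4.055e-100 m³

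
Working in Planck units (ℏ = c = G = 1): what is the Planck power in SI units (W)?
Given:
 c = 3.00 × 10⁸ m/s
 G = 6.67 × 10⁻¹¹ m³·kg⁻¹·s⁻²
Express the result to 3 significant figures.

3.64 × 10⁵² W

From ℏ = c = G = 1 the power scale is P_P = c⁵/G.
  = 2.43 × 10⁴² / 6.67 × 10⁻¹¹
  = 3.64 × 10⁵² W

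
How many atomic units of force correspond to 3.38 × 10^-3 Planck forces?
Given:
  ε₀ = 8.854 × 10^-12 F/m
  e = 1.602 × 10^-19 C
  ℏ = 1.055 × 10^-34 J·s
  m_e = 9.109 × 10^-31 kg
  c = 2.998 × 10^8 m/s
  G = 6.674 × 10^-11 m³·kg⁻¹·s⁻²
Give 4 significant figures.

4.977 × 10^48

Planck force: F_P = c⁴/G = 1.210 × 10^44 N
atomic unit of force: F_au = E_h/a₀ = m_e²e⁶/((4πε₀)³ℏ⁴) = 8.220 × 10^-8 N
3.38 × 10^-3 × 1.210 × 10^44 / 8.220 × 10^-8 = 4.977 × 10^48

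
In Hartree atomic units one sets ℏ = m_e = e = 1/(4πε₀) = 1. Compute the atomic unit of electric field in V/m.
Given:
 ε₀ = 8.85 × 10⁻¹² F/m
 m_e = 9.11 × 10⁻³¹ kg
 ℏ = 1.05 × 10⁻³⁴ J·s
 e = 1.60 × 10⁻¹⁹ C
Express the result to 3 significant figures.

E_au = E_h/(e a₀) = m_e²e⁵/((4πε₀)³ℏ⁴)
E_h = 4.38 × 10⁻¹⁸ J
a₀ = 5.26 × 10⁻¹¹ m
E_h/(e·a₀) = 5.20 × 10¹¹ V/m

5.20 × 10¹¹ V/m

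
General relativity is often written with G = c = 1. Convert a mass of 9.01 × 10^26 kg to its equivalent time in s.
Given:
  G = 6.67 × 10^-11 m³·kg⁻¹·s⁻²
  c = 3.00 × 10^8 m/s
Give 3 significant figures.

Mass → time via G/c³.
9.01 × 10^26 kg × (G/c³) = 2.23 × 10^-9 s

2.23 × 10^-9 s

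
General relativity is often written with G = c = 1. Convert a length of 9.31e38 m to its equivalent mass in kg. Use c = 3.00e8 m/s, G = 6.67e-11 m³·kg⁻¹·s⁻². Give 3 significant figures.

1.26e66 kg

Length → mass via c²/G.
9.31e38 m × (c²/G) = 1.26e66 kg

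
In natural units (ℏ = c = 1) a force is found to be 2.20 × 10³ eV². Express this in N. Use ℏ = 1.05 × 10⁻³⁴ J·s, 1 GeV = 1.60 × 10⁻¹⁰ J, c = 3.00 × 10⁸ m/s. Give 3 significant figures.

Force is [E]/[L] = [E]²/(ℏc); restore (ℏc)⁻¹.
1 GeV² → 1/(ℏc) × (1 GeV in J)² = 8.13 × 10⁵ N.
Convert the energy scale: 2.20 × 10³ eV² = 2.20 × 10⁻¹⁵ GeV².
Result: 2.20 × 10⁻¹⁵ × 8.13 × 10⁵ = 1.79 × 10⁻⁹ N.

1.79 × 10⁻⁹ N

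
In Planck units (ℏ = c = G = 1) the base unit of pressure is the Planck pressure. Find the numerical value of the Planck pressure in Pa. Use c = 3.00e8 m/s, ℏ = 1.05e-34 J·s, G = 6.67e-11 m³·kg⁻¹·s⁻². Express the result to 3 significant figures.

4.68e113 Pa

p_P = c⁷/(ℏG²)
  = 2.19e59 / 4.67e-55
  = 4.68e113 Pa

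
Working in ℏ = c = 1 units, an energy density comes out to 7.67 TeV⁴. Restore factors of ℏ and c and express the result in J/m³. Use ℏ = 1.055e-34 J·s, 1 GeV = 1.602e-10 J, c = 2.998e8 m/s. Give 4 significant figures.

1.597e50 J/m³

[E]/[L]³ = [E]⁴/(ℏc)³; restore (ℏc)⁻³.
1 GeV⁴ → 1/(ℏc)³ × (1 GeV in J)⁴ = 2.082e37 J/m³.
Convert the energy scale: 7.67 TeV⁴ = 7.67e12 GeV⁴.
Result: 7.67e12 × 2.082e37 = 1.597e50 J/m³.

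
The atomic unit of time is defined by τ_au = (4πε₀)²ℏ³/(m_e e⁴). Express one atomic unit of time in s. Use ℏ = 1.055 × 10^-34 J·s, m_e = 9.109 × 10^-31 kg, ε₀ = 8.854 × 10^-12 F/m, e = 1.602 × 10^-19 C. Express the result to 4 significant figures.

2.423 × 10^-17 s

τ_au = (4πε₀)²ℏ³/(m_e e⁴)
E_h = 4.354 × 10^-18 J
ℏ/E_h = 2.423 × 10^-17 s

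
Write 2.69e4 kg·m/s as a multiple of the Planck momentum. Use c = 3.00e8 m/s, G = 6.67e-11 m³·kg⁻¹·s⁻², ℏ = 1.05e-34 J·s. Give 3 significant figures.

4.13e3

Planck momentum: p_P = √(ℏc³/G) = 6.52 kg·m/s.
2.69e4 / 6.52 = 4.13e3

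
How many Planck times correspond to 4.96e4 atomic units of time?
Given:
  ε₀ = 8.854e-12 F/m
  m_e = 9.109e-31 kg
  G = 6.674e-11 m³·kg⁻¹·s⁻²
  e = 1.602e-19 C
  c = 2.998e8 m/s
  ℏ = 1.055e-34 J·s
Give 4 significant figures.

2.229e31

atomic unit of time: τ_au = (4πε₀)²ℏ³/(m_e e⁴) = 2.423e-17 s
Planck time: t_P = √(ℏG/c⁵) = 5.392e-44 s
4.96e4 × 2.423e-17 / 5.392e-44 = 2.229e31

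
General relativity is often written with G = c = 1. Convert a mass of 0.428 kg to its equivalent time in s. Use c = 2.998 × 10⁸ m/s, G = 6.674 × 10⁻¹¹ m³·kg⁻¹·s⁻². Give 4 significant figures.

1.060 × 10⁻³⁶ s

Mass → time via G/c³.
0.428 kg × (G/c³) = 1.060 × 10⁻³⁶ s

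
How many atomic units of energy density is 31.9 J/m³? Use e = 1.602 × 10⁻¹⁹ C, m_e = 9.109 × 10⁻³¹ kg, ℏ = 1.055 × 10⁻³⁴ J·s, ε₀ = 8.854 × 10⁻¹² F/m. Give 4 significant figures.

atomic unit of energy density: u_au = E_h/a₀³ = m_e⁴e¹⁰/((4πε₀)⁵ℏ⁸) = 2.929 × 10¹³ J/m³.
31.9 / 2.929 × 10¹³ = 1.089 × 10⁻¹²

1.089 × 10⁻¹²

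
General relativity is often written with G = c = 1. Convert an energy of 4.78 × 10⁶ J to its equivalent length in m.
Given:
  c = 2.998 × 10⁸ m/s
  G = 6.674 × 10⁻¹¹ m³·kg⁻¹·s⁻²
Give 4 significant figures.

Energy → length via G/c⁴.
4.78 × 10⁶ J × (G/c⁴) = 3.949 × 10⁻³⁸ m

3.949 × 10⁻³⁸ m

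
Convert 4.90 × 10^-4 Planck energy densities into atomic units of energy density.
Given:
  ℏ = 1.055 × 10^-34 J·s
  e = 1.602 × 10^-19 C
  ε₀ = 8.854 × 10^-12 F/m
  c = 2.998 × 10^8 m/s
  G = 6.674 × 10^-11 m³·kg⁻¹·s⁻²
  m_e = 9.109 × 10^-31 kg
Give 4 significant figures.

Planck energy density: u_P = c⁷/(ℏG²) = 4.632 × 10^113 J/m³
atomic unit of energy density: u_au = E_h/a₀³ = m_e⁴e¹⁰/((4πε₀)⁵ℏ⁸) = 2.929 × 10^13 J/m³
4.90 × 10^-4 × 4.632 × 10^113 / 2.929 × 10^13 = 7.749 × 10^96

7.749 × 10^96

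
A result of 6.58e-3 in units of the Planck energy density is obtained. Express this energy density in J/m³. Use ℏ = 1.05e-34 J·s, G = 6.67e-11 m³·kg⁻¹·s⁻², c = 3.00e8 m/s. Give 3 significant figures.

3.08e111 J/m³

One Planck energy density: u_P = c⁷/(ℏG²) = 4.68e113 J/m³.
6.58e-3 × 4.68e113 J/m³ = 3.08e111 J/m³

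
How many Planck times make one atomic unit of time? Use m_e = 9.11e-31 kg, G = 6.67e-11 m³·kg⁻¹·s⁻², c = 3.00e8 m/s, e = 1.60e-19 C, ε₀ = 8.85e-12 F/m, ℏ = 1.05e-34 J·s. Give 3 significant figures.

atomic unit of time: τ_au = (4πε₀)²ℏ³/(m_e e⁴) = 2.40e-17 s
Planck time: t_P = √(ℏG/c⁵) = 5.37e-44 s
ratio = 2.40e-17 / 5.37e-44 = 4.47e26

4.47e26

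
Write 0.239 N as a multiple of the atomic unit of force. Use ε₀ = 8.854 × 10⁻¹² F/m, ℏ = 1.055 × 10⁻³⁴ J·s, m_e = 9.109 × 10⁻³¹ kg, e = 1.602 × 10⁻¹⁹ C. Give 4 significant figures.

atomic unit of force: F_au = E_h/a₀ = m_e²e⁶/((4πε₀)³ℏ⁴) = 8.220 × 10⁻⁸ N.
0.239 / 8.220 × 10⁻⁸ = 2.908 × 10⁶

2.908 × 10⁶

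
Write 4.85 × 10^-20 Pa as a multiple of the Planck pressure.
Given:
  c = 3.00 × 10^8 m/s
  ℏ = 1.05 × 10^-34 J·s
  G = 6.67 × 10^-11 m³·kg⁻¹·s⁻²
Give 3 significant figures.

Planck pressure: p_P = c⁷/(ℏG²) = 4.68 × 10^113 Pa.
4.85 × 10^-20 / 4.68 × 10^113 = 1.04 × 10^-133

1.04 × 10^-133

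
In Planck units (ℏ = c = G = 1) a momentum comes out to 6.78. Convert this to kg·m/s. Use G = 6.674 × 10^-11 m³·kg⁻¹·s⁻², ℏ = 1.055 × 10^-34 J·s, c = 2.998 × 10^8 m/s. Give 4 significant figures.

44.25 kg·m/s

One Planck momentum: p_P = √(ℏc³/G) = 6.527 kg·m/s.
6.78 × 6.527 kg·m/s = 44.25 kg·m/s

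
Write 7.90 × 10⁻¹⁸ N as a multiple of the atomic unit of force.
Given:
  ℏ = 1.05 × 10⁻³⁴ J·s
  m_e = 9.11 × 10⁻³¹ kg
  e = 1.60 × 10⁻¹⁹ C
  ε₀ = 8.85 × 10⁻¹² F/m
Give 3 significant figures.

9.49 × 10⁻¹¹

atomic unit of force: F_au = E_h/a₀ = m_e²e⁶/((4πε₀)³ℏ⁴) = 8.33 × 10⁻⁸ N.
7.90 × 10⁻¹⁸ / 8.33 × 10⁻⁸ = 9.49 × 10⁻¹¹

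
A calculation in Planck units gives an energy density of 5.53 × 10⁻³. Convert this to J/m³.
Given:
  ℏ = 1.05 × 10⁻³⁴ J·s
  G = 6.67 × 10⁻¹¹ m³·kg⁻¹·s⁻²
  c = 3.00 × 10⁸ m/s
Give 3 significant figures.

2.59 × 10¹¹¹ J/m³

One Planck energy density: u_P = c⁷/(ℏG²) = 4.68 × 10¹¹³ J/m³.
5.53 × 10⁻³ × 4.68 × 10¹¹³ J/m³ = 2.59 × 10¹¹¹ J/m³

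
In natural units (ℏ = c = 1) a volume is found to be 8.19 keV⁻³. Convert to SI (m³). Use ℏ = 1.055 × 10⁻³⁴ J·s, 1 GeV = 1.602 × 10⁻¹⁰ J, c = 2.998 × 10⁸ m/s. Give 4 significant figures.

Volume is [L]³ = [E]⁻³·(ℏc)³.
1 GeV⁻³ → (ℏc)³ × (1 GeV in J)⁻³ = 7.696 × 10⁻⁴⁸ m³.
Convert the energy scale: 8.19 keV⁻³ = 8.19 × 10¹⁸ GeV⁻³.
Result: 8.19 × 10¹⁸ × 7.696 × 10⁻⁴⁸ = 6.303 × 10⁻²⁹ m³.

6.303 × 10⁻²⁹ m³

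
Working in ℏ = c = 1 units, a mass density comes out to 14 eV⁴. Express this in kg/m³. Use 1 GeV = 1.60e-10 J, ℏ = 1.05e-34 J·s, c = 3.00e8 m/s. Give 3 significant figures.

3.26e-15 kg/m³

Mass density is [E]/(c²[L]³) = [E]⁴/(ℏ³c⁵).
1 GeV⁴ → 1/(ℏ³c⁵) × (1 GeV in J)⁴ = 2.33e20 kg/m³.
Convert the energy scale: 14 eV⁴ = 1.40e-35 GeV⁴.
Result: 1.40e-35 × 2.33e20 = 3.26e-15 kg/m³.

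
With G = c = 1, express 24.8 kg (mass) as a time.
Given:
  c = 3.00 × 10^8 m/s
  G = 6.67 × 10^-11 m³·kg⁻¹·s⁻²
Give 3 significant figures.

6.13 × 10^-35 s

Mass → time via G/c³.
24.8 kg × (G/c³) = 6.13 × 10^-35 s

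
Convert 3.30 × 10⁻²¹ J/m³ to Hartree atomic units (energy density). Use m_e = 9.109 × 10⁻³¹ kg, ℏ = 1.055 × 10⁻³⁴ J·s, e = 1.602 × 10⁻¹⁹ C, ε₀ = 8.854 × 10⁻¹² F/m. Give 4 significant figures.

1.127 × 10⁻³⁴

atomic unit of energy density: u_au = E_h/a₀³ = m_e⁴e¹⁰/((4πε₀)⁵ℏ⁸) = 2.929 × 10¹³ J/m³.
3.30 × 10⁻²¹ / 2.929 × 10¹³ = 1.127 × 10⁻³⁴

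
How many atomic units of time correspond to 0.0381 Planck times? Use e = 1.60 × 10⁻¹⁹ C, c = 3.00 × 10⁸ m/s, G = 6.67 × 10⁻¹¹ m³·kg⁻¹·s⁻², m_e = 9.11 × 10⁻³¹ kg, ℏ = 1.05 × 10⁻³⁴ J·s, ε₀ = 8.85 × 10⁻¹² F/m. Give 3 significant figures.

8.53 × 10⁻²⁹

Planck time: t_P = √(ℏG/c⁵) = 5.37 × 10⁻⁴⁴ s
atomic unit of time: τ_au = (4πε₀)²ℏ³/(m_e e⁴) = 2.40 × 10⁻¹⁷ s
0.0381 × 5.37 × 10⁻⁴⁴ / 2.40 × 10⁻¹⁷ = 8.53 × 10⁻²⁹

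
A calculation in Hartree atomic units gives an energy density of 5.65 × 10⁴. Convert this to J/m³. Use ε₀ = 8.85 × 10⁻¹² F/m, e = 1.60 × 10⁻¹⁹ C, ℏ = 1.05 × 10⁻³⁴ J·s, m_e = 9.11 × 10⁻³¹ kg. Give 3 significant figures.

1.70 × 10¹⁸ J/m³

One atomic unit of energy density: u_au = E_h/a₀³ = m_e⁴e¹⁰/((4πε₀)⁵ℏ⁸) = 3.01 × 10¹³ J/m³.
5.65 × 10⁴ × 3.01 × 10¹³ J/m³ = 1.70 × 10¹⁸ J/m³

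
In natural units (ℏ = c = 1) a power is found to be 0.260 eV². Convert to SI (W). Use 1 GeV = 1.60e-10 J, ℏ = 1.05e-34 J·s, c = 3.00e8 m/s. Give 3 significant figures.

6.34e-5 W

Power is [E]/[T] = [E]²/ℏ.
1 GeV² → 1/ℏ × (1 GeV in J)² = 2.44e14 W.
Convert the energy scale: 0.260 eV² = 2.60e-19 GeV².
Result: 2.60e-19 × 2.44e14 = 6.34e-5 W.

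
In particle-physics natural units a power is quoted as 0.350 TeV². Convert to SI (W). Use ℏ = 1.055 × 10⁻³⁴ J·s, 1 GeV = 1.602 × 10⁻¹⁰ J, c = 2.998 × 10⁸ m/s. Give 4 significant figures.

8.514 × 10¹⁹ W

Power is [E]/[T] = [E]²/ℏ.
1 GeV² → 1/ℏ × (1 GeV in J)² = 2.433 × 10¹⁴ W.
Convert the energy scale: 0.350 TeV² = 3.50 × 10⁵ GeV².
Result: 3.50 × 10⁵ × 2.433 × 10¹⁴ = 8.514 × 10¹⁹ W.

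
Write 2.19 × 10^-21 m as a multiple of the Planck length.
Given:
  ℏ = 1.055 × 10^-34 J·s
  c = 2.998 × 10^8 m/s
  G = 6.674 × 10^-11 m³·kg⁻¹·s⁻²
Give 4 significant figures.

Planck length: ℓ_P = √(ℏG/c³) = 1.616 × 10^-35 m.
2.19 × 10^-21 / 1.616 × 10^-35 = 1.355 × 10^14

1.355 × 10^14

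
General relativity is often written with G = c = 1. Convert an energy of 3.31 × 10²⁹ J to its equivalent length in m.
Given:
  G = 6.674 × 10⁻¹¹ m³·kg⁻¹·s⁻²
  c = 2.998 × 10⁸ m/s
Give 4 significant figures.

Energy → length via G/c⁴.
3.31 × 10²⁹ J × (G/c⁴) = 2.735 × 10⁻¹⁵ m

2.735 × 10⁻¹⁵ m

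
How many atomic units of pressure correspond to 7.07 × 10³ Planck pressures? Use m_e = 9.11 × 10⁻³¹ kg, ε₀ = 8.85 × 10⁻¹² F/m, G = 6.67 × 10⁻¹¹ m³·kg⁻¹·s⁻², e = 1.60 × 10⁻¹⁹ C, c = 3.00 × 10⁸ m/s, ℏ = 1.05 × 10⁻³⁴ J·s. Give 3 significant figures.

Planck pressure: p_P = c⁷/(ℏG²) = 4.68 × 10¹¹³ Pa
atomic unit of pressure: P_au = E_h/a₀³ = m_e⁴e¹⁰/((4πε₀)⁵ℏ⁸) = 3.01 × 10¹³ Pa
7.07 × 10³ × 4.68 × 10¹¹³ / 3.01 × 10¹³ = 1.10 × 10¹⁰⁴

1.10 × 10¹⁰⁴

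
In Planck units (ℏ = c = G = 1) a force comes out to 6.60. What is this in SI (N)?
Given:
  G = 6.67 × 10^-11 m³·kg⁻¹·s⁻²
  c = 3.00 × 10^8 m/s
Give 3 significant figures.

8.01 × 10^44 N

One Planck force: F_P = c⁴/G = 1.21 × 10^44 N.
6.60 × 1.21 × 10^44 N = 8.01 × 10^44 N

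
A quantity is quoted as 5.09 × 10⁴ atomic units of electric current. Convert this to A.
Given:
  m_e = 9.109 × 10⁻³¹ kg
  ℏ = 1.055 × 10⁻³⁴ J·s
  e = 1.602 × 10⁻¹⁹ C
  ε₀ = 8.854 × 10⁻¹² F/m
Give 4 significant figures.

One atomic unit of electric current: I_au = e E_h/ℏ = m_e e⁵/((4πε₀)²ℏ³) = 6.612 × 10⁻³ A.
5.09 × 10⁴ × 6.612 × 10⁻³ A = 336.5 A

336.5 A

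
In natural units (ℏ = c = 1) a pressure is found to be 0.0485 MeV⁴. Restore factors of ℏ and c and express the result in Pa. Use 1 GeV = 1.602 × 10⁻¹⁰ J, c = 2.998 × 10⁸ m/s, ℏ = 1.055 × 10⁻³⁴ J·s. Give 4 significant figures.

1.010 × 10²⁴ Pa

Pressure is [E]/[L]³ = [E]⁴/(ℏc)³.
1 GeV⁴ → 1/(ℏc)³ × (1 GeV in J)⁴ = 2.082 × 10³⁷ Pa.
Convert the energy scale: 0.0485 MeV⁴ = 4.85 × 10⁻¹⁴ GeV⁴.
Result: 4.85 × 10⁻¹⁴ × 2.082 × 10³⁷ = 1.010 × 10²⁴ Pa.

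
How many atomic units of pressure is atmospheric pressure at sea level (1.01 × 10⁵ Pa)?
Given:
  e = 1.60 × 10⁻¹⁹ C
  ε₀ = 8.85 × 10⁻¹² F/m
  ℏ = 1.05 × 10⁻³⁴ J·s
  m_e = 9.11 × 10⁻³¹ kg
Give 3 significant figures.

atomic unit of pressure: P_au = E_h/a₀³ = m_e⁴e¹⁰/((4πε₀)⁵ℏ⁸) = 3.01 × 10¹³ Pa.
1.01 × 10⁵ / 3.01 × 10¹³ = 3.35 × 10⁻⁹

3.35 × 10⁻⁹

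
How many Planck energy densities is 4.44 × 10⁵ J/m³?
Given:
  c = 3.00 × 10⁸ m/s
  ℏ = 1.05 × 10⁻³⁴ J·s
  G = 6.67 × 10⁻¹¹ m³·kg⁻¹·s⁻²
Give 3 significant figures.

Planck energy density: u_P = c⁷/(ℏG²) = 4.68 × 10¹¹³ J/m³.
4.44 × 10⁵ / 4.68 × 10¹¹³ = 9.48 × 10⁻¹⁰⁹

9.48 × 10⁻¹⁰⁹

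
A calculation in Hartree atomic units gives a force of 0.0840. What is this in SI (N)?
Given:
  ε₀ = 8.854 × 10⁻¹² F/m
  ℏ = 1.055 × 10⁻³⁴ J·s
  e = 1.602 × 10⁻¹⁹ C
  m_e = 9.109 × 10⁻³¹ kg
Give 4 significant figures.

6.905 × 10⁻⁹ N

One atomic unit of force: F_au = E_h/a₀ = m_e²e⁶/((4πε₀)³ℏ⁴) = 8.220 × 10⁻⁸ N.
0.0840 × 8.220 × 10⁻⁸ N = 6.905 × 10⁻⁹ N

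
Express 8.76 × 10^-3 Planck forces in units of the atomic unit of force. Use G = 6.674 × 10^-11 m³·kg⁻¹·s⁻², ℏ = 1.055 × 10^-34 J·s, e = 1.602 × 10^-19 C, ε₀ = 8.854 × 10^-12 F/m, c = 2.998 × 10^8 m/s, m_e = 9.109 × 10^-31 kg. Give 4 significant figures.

Planck force: F_P = c⁴/G = 1.210 × 10^44 N
atomic unit of force: F_au = E_h/a₀ = m_e²e⁶/((4πε₀)³ℏ⁴) = 8.220 × 10^-8 N
8.76 × 10^-3 × 1.210 × 10^44 / 8.220 × 10^-8 = 1.290 × 10^49

1.290 × 10^49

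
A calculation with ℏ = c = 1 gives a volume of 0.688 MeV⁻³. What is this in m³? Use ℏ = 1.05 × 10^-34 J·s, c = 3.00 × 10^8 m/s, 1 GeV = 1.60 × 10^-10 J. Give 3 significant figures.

Volume is [L]³ = [E]⁻³·(ℏc)³.
1 GeV⁻³ → (ℏc)³ × (1 GeV in J)⁻³ = 7.63 × 10^-48 m³.
Convert the energy scale: 0.688 MeV⁻³ = 6.88 × 10^8 GeV⁻³.
Result: 6.88 × 10^8 × 7.63 × 10^-48 = 5.25 × 10^-39 m³.

5.25 × 10^-39 m³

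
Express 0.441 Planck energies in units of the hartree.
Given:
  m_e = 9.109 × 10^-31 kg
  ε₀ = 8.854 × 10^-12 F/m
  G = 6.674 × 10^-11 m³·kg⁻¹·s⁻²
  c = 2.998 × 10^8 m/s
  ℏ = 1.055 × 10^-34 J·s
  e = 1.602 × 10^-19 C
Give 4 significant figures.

Planck energy: E_P = √(ℏc⁵/G) = 1.957 × 10^9 J
hartree: E_h = m_e e⁴/(4πε₀ℏ)² = 4.354 × 10^-18 J
0.441 × 1.957 × 10^9 / 4.354 × 10^-18 = 1.982 × 10^26

1.982 × 10^26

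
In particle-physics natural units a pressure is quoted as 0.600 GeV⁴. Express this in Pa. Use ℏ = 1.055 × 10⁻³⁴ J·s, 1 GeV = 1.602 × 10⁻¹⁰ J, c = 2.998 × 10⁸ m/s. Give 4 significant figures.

Pressure is [E]/[L]³ = [E]⁴/(ℏc)³.
1 GeV⁴ → 1/(ℏc)³ × (1 GeV in J)⁴ = 2.082 × 10³⁷ Pa.
Result: 0.600 × 2.082 × 10³⁷ = 1.249 × 10³⁷ Pa.

1.249 × 10³⁷ Pa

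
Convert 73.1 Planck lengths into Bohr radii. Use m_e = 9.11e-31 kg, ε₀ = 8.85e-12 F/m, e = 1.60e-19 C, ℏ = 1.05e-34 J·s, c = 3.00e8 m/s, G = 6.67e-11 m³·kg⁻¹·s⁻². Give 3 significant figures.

2.24e-23

Planck length: ℓ_P = √(ℏG/c³) = 1.61e-35 m
Bohr radius: a₀ = 4πε₀ℏ²/(m_e e²) = 5.26e-11 m
73.1 × 1.61e-35 / 5.26e-11 = 2.24e-23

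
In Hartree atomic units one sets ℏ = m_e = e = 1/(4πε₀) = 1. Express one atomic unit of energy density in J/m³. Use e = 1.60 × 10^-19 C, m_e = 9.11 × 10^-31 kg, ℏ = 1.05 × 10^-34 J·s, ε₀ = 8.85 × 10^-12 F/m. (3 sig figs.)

u_au = E_h/a₀³ = m_e⁴e¹⁰/((4πε₀)⁵ℏ⁸)
E_h = 4.38 × 10^-18 J
a₀ = 5.26 × 10^-11 m
E_h/a₀³ = 3.01 × 10^13 J/m³

3.01 × 10^13 J/m³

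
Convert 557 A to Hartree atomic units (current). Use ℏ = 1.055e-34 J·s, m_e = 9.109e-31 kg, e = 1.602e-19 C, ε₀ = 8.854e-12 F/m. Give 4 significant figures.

atomic unit of electric current: I_au = e E_h/ℏ = m_e e⁵/((4πε₀)²ℏ³) = 6.612e-3 A.
557 / 6.612e-3 = 8.424e4

8.424e4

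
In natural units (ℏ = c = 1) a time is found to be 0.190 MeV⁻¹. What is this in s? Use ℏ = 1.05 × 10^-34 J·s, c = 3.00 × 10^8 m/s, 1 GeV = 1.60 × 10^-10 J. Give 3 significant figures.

A time is [E]⁻¹ in ℏ=c=1; restore one factor of ℏ.
1 GeV⁻¹ → ℏ × (1 GeV in J)⁻¹ = 6.56 × 10^-25 s.
Convert the energy scale: 0.190 MeV⁻¹ = 190 GeV⁻¹.
Result: 190 × 6.56 × 10^-25 = 1.25 × 10^-22 s.

1.25 × 10^-22 s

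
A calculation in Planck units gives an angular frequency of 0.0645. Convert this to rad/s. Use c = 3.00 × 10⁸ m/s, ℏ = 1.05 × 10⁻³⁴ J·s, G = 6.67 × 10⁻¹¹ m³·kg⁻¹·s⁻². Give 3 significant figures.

1.20 × 10⁴² rad/s

One Planck angular frequency: ω_P = √(c⁵/(ℏG)) = 1.86 × 10⁴³ rad/s.
0.0645 × 1.86 × 10⁴³ rad/s = 1.20 × 10⁴² rad/s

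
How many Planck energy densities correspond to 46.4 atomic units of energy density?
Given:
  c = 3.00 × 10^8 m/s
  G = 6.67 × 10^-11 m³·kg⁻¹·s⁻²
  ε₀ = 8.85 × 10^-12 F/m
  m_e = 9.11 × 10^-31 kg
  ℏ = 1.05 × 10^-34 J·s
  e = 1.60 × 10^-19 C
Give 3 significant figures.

atomic unit of energy density: u_au = E_h/a₀³ = m_e⁴e¹⁰/((4πε₀)⁵ℏ⁸) = 3.01 × 10^13 J/m³
Planck energy density: u_P = c⁷/(ℏG²) = 4.68 × 10^113 J/m³
46.4 × 3.01 × 10^13 / 4.68 × 10^113 = 2.99 × 10^-99

2.99 × 10^-99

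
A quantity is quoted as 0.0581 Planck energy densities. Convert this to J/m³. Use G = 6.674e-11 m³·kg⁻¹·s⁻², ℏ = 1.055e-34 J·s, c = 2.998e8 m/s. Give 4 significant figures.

One Planck energy density: u_P = c⁷/(ℏG²) = 4.632e113 J/m³.
0.0581 × 4.632e113 J/m³ = 2.691e112 J/m³

2.691e112 J/m³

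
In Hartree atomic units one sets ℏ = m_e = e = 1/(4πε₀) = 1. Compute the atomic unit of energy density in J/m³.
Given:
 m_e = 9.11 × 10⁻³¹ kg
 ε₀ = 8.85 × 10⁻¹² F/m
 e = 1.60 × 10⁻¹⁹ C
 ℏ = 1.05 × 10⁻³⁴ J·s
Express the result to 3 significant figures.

u_au = E_h/a₀³ = m_e⁴e¹⁰/((4πε₀)⁵ℏ⁸)
E_h = 4.38 × 10⁻¹⁸ J
a₀ = 5.26 × 10⁻¹¹ m
E_h/a₀³ = 3.01 × 10¹³ J/m³

3.01 × 10¹³ J/m³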